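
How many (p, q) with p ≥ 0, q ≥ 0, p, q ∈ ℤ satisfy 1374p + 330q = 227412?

gcd(1374, 330) = 6.
By Bézout, 1374×(-6) + 330×(25) = 6.
One solution: (13, 635).
General: p = 13 + 55t, q = 635 - 229t.
p ≥ 0 ⇒ t ≥ 0; q ≥ 0 ⇒ t ≤ 2. So t ∈ [0, 2]: 3 solutions.

3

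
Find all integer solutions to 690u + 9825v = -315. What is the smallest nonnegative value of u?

384

gcd(9825, 690):
  9825 = 14·690 + 165
  690 = 4·165 + 30
  165 = 5·30 + 15
  30 = 2·15
so gcd(9825, 690) = 15.
15 divides -315, so solutions exist.
Back-substitute for Bézout coefficients:
  15 = 165 - 5·30
  ... = 690·(-299) + 9825·(21)
Scale by -315/15 = -21: (u₀, v₀) = (6279, -441).
General solution: u = 6279 + 655t, v = -441 - 46t for integer t.
u ≥ 0: smallest is 6279 mod 655 = 384 (at t = -9), with v = -27.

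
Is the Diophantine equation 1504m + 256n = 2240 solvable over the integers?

gcd(1504, 256) = 32.
32 divides 2240, so integer solutions exist.

yes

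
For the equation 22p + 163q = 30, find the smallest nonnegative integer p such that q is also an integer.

31

gcd(163, 22) = 1  (163 = 7·22 + 9, 22 = 2·9 + 4, 9 = 2·4 + 1, 4 = 4·1).
1 divides 30, so solutions exist.
Back-substituting, 22·(-37) + 163·(5) = 1.
Scale by 30/1 = 30: (p₀, q₀) = (-1110, 150).
General solution: p = -1110 + 163t, q = 150 - 22t for integer t.
p ≥ 0: smallest is -1110 mod 163 = 31 (at t = 7), with q = -4.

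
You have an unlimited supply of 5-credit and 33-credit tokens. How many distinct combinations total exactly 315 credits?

Need nonnegative integers with 5j + 33k = 315.
gcd(5, 33) = 1, and 5·(-13) + 33·(2) = 1.
So (j₀, k₀) = (-4095, 630); general j = -4095 + 33t, k = 630 - 5t.
j ≥ 0 ⇒ t ≥ 125; k ≥ 0 ⇒ t ≤ 126. That's 2 values of t.

2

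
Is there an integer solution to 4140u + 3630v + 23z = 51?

gcd(4140, 3630) = 30  (4140 = 1×3630 + 510, 3630 = 7×510 + 60, 510 = 8×60 + 30, 60 = 2×30).
gcd(30, 23) = 1.
1 divides 51, so integer solutions exist.

yes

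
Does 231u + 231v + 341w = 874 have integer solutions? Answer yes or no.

no

gcd(231, 231) = 231.
gcd(231, 341) = 11.
11 does not divide 874 (remainder 5), so no integer solutions.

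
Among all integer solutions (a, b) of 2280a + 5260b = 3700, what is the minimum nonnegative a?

gcd(5260, 2280) = 20.
20 divides 3700, so solutions exist.
By Bézout, 2280×(30) + 5260×(-13) = 20.
Scale by 3700/20 = 185: (a₀, b₀) = (5550, -2405).
General solution: a = 5550 + 263t, b = -2405 - 114t for integer t.
a ≥ 0: smallest is 5550 mod 263 = 27 (at t = -21), with b = -11.

27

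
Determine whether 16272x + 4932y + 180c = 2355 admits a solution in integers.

no

gcd(16272, 4932):
  16272 = 3·4932 + 1476
  4932 = 3·1476 + 504
  1476 = 2·504 + 468
  504 = 1·468 + 36
  468 = 13·36
so gcd(16272, 4932) = 36.
gcd(36, 180) = 36.
36 does not divide 2355 (remainder 15), so no integer solutions.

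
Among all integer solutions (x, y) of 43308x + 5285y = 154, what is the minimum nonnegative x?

gcd(43308, 5285) = 1  (43308 = 8×5285 + 1028, 5285 = 5×1028 + 145, 1028 = 7×145 + 13, 145 = 11×13 + 2, 13 = 6×2 + 1, 2 = 2×1).
1 divides 154, so solutions exist.
Back-substituting, 43308×(2442) + 5285×(-20011) = 1.
Scale by 154/1 = 154: (x₀, y₀) = (376068, -3081694).
General solution: x = 376068 + 5285t, y = -3081694 - 43308t for integer t.
x ≥ 0: smallest is 376068 mod 5285 = 833 (at t = -71), with y = -6826.

833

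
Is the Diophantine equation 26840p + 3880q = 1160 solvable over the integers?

gcd(26840, 3880) = 40  (26840 = 6*3880 + 3560, 3880 = 1*3560 + 320, 3560 = 11*320 + 40, 320 = 8*40).
40 divides 1160, so integer solutions exist.

yes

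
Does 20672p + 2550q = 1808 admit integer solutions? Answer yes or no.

no

gcd(20672, 2550):
  20672 = 8*2550 + 272
  2550 = 9*272 + 102
  272 = 2*102 + 68
  102 = 1*68 + 34
  68 = 2*34
so gcd(20672, 2550) = 34.
34 does not divide 1808 (remainder 6), so no integer solutions.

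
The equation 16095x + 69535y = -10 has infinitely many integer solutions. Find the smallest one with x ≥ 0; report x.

2428

gcd(69535, 16095) = 5.
5 divides -10, so solutions exist.
By Bézout, 16095*(-1214) + 69535*(281) = 5.
Scale by -10/5 = -2: (x₀, y₀) = (2428, -562).
General solution: x = 2428 + 13907t, y = -562 - 3219t for integer t.
x ≥ 0: smallest is 2428 mod 13907 = 2428 (at t = 0), with y = -562.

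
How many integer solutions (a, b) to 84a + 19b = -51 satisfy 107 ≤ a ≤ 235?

gcd(84, 19):
  84 = 4*19 + 8
  19 = 2*8 + 3
  8 = 2*3 + 2
  3 = 1*2 + 1
  2 = 2*1
so gcd(84, 19) = 1.
Back-substitute for Bézout coefficients:
  1 = 3 - 1*2
  ... = 84*(-7) + 19*(31)
Scale by -51: particular solution (357, -1581); reduce a mod 19: (15, -69).
General solution: a = 15 + 19t, b = -69 - 84t for integer t.
107 ≤ 15 + 19t ≤ 235 gives t ∈ [5, 11], which is 7 values.

7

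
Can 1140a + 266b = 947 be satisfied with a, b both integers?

gcd(1140, 266):
  1140 = 4·266 + 76
  266 = 3·76 + 38
  76 = 2·38
so gcd(1140, 266) = 38.
38 does not divide 947 (remainder 35), so no integer solutions.

no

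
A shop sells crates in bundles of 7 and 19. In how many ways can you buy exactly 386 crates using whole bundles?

3

Need nonnegative integers with 7j + 19k = 386.
gcd(7, 19) = 1, and 7·(-8) + 19·(3) = 1.
So (j₀, k₀) = (-3088, 1158); general j = -3088 + 19t, k = 1158 - 7t.
j ≥ 0 ⇒ t ≥ 163; k ≥ 0 ⇒ t ≤ 165. That's 3 values of t.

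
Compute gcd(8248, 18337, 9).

gcd(18337, 8248) = 1.
gcd(1, 9) = 1.

1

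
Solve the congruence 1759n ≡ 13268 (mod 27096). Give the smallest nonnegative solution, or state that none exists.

gcd(27096, 1759) = 1.
1 divides 13268, so solutions exist.
By Bézout, 1759*(-6593) + 27096*(428) = 1.
So 1759*(-6593) ≡ 1 (mod 27096); multiply by 13268: n ≡ -87475924 (mod 27096).
Smallest nonnegative: n = -87475924 mod 27096 = 17060.

17060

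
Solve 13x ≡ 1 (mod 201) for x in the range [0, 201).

31

gcd(201, 13):
  201 = 15*13 + 6
  13 = 2*6 + 1
  6 = 6*1
so gcd(201, 13) = 1.
Back-substitute for Bézout coefficients:
  1 = 13 - 2*6
  ... = 13*(31) + 201*(-2)
So 13*31 ≡ 1 (mod 201), and 31 mod 201 = 31.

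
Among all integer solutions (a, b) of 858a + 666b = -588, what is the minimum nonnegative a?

101

gcd(858, 666):
  858 = 1*666 + 192
  666 = 3*192 + 90
  192 = 2*90 + 12
  90 = 7*12 + 6
  12 = 2*6
so gcd(858, 666) = 6.
6 divides -588, so solutions exist.
Back-substitute for Bézout coefficients:
  6 = 90 - 7*12
  ... = 858*(-52) + 666*(67)
Scale by -588/6 = -98: (a₀, b₀) = (5096, -6566).
General solution: a = 5096 + 111t, b = -6566 - 143t for integer t.
a ≥ 0: smallest is 5096 mod 111 = 101 (at t = -45), with b = -131.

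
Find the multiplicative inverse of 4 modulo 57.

gcd(57, 4):
  57 = 14×4 + 1
  4 = 4×1
so gcd(57, 4) = 1.
Back-substitute for Bézout coefficients:
  1 = 57 - 14×4
  ... = 4×(-14) + 57×(1)
So 4×-14 ≡ 1 (mod 57), and -14 mod 57 = 43.

43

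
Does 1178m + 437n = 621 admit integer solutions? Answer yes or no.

no

gcd(1178, 437) = 19  (1178 = 2×437 + 304, 437 = 1×304 + 133, 304 = 2×133 + 38, 133 = 3×38 + 19, 38 = 2×19).
19 does not divide 621 (remainder 13), so no integer solutions.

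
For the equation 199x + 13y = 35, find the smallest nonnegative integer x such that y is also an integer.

12

gcd(199, 13):
  199 = 15·13 + 4
  13 = 3·4 + 1
  4 = 4·1
so gcd(199, 13) = 1.
1 divides 35, so solutions exist.
Back-substitute for Bézout coefficients:
  1 = 13 - 3·4
  ... = 199·(-3) + 13·(46)
Scale by 35/1 = 35: (x₀, y₀) = (-105, 1610).
General solution: x = -105 + 13t, y = 1610 - 199t for integer t.
x ≥ 0: smallest is -105 mod 13 = 12 (at t = 9), with y = -181.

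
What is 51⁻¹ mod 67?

46

gcd(67, 51):
  67 = 1×51 + 16
  51 = 3×16 + 3
  16 = 5×3 + 1
  3 = 3×1
so gcd(67, 51) = 1.
Back-substitute for Bézout coefficients:
  1 = 16 - 5×3
  ... = 51×(-21) + 67×(16)
So 51×-21 ≡ 1 (mod 67), and -21 mod 67 = 46.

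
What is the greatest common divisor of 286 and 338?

26

gcd(338, 286):
  338 = 1·286 + 52
  286 = 5·52 + 26
  52 = 2·26
so gcd(338, 286) = 26.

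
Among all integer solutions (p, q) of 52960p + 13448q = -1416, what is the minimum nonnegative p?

1020

gcd(52960, 13448):
  52960 = 3*13448 + 12616
  13448 = 1*12616 + 832
  12616 = 15*832 + 136
  832 = 6*136 + 16
  136 = 8*16 + 8
  16 = 2*8
so gcd(52960, 13448) = 8.
8 divides -1416, so solutions exist.
Back-substitute for Bézout coefficients:
  8 = 136 - 8*16
  ... = 52960*(792) + 13448*(-3119)
Scale by -1416/8 = -177: (p₀, q₀) = (-140184, 552063).
General solution: p = -140184 + 1681t, q = 552063 - 6620t for integer t.
p ≥ 0: smallest is -140184 mod 1681 = 1020 (at t = 84), with q = -4017.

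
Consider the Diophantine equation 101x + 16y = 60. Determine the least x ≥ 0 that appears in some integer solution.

gcd(101, 16) = 1.
1 divides 60, so solutions exist.
By Bézout, 101·(-3) + 16·(19) = 1.
Scale by 60/1 = 60: (x₀, y₀) = (-180, 1140).
General solution: x = -180 + 16t, y = 1140 - 101t for integer t.
x ≥ 0: smallest is -180 mod 16 = 12 (at t = 12), with y = -72.

12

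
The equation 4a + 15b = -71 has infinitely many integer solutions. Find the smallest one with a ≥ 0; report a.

gcd(15, 4) = 1  (15 = 3*4 + 3, 4 = 1*3 + 1, 3 = 3*1).
1 divides -71, so solutions exist.
Back-substituting, 4*(4) + 15*(-1) = 1.
Scale by -71/1 = -71: (a₀, b₀) = (-284, 71).
General solution: a = -284 + 15t, b = 71 - 4t for integer t.
a ≥ 0: smallest is -284 mod 15 = 1 (at t = 19), with b = -5.

1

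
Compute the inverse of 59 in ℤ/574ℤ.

467

gcd(574, 59):
  574 = 9*59 + 43
  59 = 1*43 + 16
  43 = 2*16 + 11
  16 = 1*11 + 5
  11 = 2*5 + 1
  5 = 5*1
so gcd(574, 59) = 1.
Back-substitute for Bézout coefficients:
  1 = 11 - 2*5
  ... = 59*(-107) + 574*(11)
So 59*-107 ≡ 1 (mod 574), and -107 mod 574 = 467.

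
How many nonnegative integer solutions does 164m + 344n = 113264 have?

8

gcd(344, 164):
  344 = 2×164 + 16
  164 = 10×16 + 4
  16 = 4×4
so gcd(344, 164) = 4.
Back-substitute for Bézout coefficients:
  4 = 164 - 10×16
  ... = 164×(21) + 344×(-10)
Scale by 28316: one solution is (594636, -283160). Reduce m mod 86: (32, 314).
General: m = 32 + 86t, n = 314 - 41t.
m ≥ 0 ⇒ t ≥ 0; n ≥ 0 ⇒ t ≤ 7. So t ∈ [0, 7]: 8 solutions.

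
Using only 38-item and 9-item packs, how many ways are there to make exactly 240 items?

1

Need nonnegative integers with 38j + 9k = 240.
gcd(38, 9) = 1, and 38·(-4) + 9·(17) = 1.
So (j₀, k₀) = (-960, 4080); general j = -960 + 9t, k = 4080 - 38t.
j ≥ 0 ⇒ t ≥ 107; k ≥ 0 ⇒ t ≤ 107. That's 1 value of t.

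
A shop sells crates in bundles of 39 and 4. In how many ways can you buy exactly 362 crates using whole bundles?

Need nonnegative integers with 39j + 4k = 362.
gcd(39, 4) = 1, and 39·(-1) + 4·(10) = 1.
So (j₀, k₀) = (-362, 3620); general j = -362 + 4t, k = 3620 - 39t.
j ≥ 0 ⇒ t ≥ 91; k ≥ 0 ⇒ t ≤ 92. That's 2 values of t.

2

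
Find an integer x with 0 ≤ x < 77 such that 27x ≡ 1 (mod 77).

20

gcd(77, 27) = 1.
By Bézout, 27×(20) + 77×(-7) = 1.
So 27×20 ≡ 1 (mod 77), and 20 mod 77 = 20.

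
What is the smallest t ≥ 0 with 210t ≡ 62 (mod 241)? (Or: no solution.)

239

gcd(241, 210) = 1.
1 divides 62, so solutions exist.
By Bézout, 210×(-70) + 241×(61) = 1.
So 210×(-70) ≡ 1 (mod 241); multiply by 62: t ≡ -4340 (mod 241).
Smallest nonnegative: t = -4340 mod 241 = 239.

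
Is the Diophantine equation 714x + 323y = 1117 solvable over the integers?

no

gcd(714, 323) = 17.
17 does not divide 1117 (remainder 12), so no integer solutions.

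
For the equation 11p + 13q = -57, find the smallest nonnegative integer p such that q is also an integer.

9

gcd(13, 11) = 1.
1 divides -57, so solutions exist.
By Bézout, 11·(6) + 13·(-5) = 1.
Scale by -57/1 = -57: (p₀, q₀) = (-342, 285).
General solution: p = -342 + 13t, q = 285 - 11t for integer t.
p ≥ 0: smallest is -342 mod 13 = 9 (at t = 27), with q = -12.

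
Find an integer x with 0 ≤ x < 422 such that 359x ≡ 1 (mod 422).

gcd(422, 359) = 1.
By Bézout, 359×(-67) + 422×(57) = 1.
So 359×-67 ≡ 1 (mod 422), and -67 mod 422 = 355.

355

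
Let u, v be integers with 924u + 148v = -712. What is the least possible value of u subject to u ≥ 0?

gcd(924, 148):
  924 = 6·148 + 36
  148 = 4·36 + 4
  36 = 9·4
so gcd(924, 148) = 4.
4 divides -712, so solutions exist.
Back-substitute for Bézout coefficients:
  4 = 148 - 4·36
  ... = 924·(-4) + 148·(25)
Scale by -712/4 = -178: (u₀, v₀) = (712, -4450).
General solution: u = 712 + 37t, v = -4450 - 231t for integer t.
u ≥ 0: smallest is 712 mod 37 = 9 (at t = -19), with v = -61.

9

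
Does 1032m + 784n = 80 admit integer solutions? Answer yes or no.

yes

gcd(1032, 784) = 8  (1032 = 1×784 + 248, 784 = 3×248 + 40, 248 = 6×40 + 8, 40 = 5×8).
8 divides 80, so integer solutions exist.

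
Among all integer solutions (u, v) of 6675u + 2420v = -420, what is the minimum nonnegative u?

100

gcd(6675, 2420) = 5  (6675 = 2·2420 + 1835, 2420 = 1·1835 + 585, 1835 = 3·585 + 80, 585 = 7·80 + 25, 80 = 3·25 + 5, 25 = 5·5).
5 divides -420, so solutions exist.
Back-substituting, 6675·(91) + 2420·(-251) = 5.
Scale by -420/5 = -84: (u₀, v₀) = (-7644, 21084).
General solution: u = -7644 + 484t, v = 21084 - 1335t for integer t.
u ≥ 0: smallest is -7644 mod 484 = 100 (at t = 16), with v = -276.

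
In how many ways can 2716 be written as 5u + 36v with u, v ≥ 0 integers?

gcd(36, 5):
  36 = 7·5 + 1
  5 = 5·1
so gcd(36, 5) = 1.
Back-substitute for Bézout coefficients:
  1 = 36 - 7·5
  ... = 5·(-7) + 36·(1)
Scale by 2716: one solution is (-19012, 2716). Reduce u mod 36: (32, 71).
General: u = 32 + 36t, v = 71 - 5t.
u ≥ 0 ⇒ t ≥ 0; v ≥ 0 ⇒ t ≤ 14. So t ∈ [0, 14]: 15 solutions.

15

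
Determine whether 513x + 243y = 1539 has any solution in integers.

gcd(513, 243) = 27  (513 = 2*243 + 27, 243 = 9*27).
27 divides 1539, so integer solutions exist.

yes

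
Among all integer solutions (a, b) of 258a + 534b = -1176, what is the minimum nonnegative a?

12

gcd(534, 258) = 6.
6 divides -1176, so solutions exist.
By Bézout, 258*(29) + 534*(-14) = 6.
Scale by -1176/6 = -196: (a₀, b₀) = (-5684, 2744).
General solution: a = -5684 + 89t, b = 2744 - 43t for integer t.
a ≥ 0: smallest is -5684 mod 89 = 12 (at t = 64), with b = -8.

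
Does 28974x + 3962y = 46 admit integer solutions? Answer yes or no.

yes

gcd(28974, 3962):
  28974 = 7·3962 + 1240
  3962 = 3·1240 + 242
  1240 = 5·242 + 30
  242 = 8·30 + 2
  30 = 15·2
so gcd(28974, 3962) = 2.
2 divides 46, so integer solutions exist.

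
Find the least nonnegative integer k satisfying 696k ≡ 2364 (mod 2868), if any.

gcd(2868, 696) = 12.
12 divides 2364, so solutions exist.
By Bézout, 696*(-103) + 2868*(25) = 12.
So 696*(-103) ≡ 12 (mod 2868); multiply by 197: k ≡ -20291 (mod 239).
Smallest nonnegative: k = -20291 mod 239 = 24.

24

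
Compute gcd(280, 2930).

gcd(2930, 280) = 10  (2930 = 10*280 + 130, 280 = 2*130 + 20, 130 = 6*20 + 10, 20 = 2*10).

10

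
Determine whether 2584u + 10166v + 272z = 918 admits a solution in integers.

gcd(10166, 2584) = 34.
gcd(34, 272) = 34.
34 divides 918, so integer solutions exist.

yes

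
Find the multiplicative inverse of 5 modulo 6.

gcd(6, 5) = 1.
By Bézout, 5·(-1) + 6·(1) = 1.
So 5·-1 ≡ 1 (mod 6), and -1 mod 6 = 5.

5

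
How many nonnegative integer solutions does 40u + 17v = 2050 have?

gcd(40, 17):
  40 = 2×17 + 6
  17 = 2×6 + 5
  6 = 1×5 + 1
  5 = 5×1
so gcd(40, 17) = 1.
Back-substitute for Bézout coefficients:
  1 = 6 - 1×5
  ... = 40×(3) + 17×(-7)
Scale by 2050: one solution is (6150, -14350). Reduce u mod 17: (13, 90).
General: u = 13 + 17t, v = 90 - 40t.
u ≥ 0 ⇒ t ≥ 0; v ≥ 0 ⇒ t ≤ 2. So t ∈ [0, 2]: 3 solutions.

3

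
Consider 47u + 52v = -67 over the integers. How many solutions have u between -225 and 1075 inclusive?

25

gcd(52, 47) = 1.
By Bézout, 47·(-21) + 52·(19) = 1.
Particular solution: (3, -4).
General solution: u = 3 + 52t, v = -4 - 47t for integer t.
-225 ≤ 3 + 52t ≤ 1075 gives t ∈ [-4, 20], which is 25 values.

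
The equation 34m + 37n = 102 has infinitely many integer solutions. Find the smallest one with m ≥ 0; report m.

gcd(37, 34):
  37 = 1*34 + 3
  34 = 11*3 + 1
  3 = 3*1
so gcd(37, 34) = 1.
1 divides 102, so solutions exist.
Back-substitute for Bézout coefficients:
  1 = 34 - 11*3
  ... = 34*(12) + 37*(-11)
Scale by 102/1 = 102: (m₀, n₀) = (1224, -1122).
General solution: m = 1224 + 37t, n = -1122 - 34t for integer t.
m ≥ 0: smallest is 1224 mod 37 = 3 (at t = -33), with n = 0.

3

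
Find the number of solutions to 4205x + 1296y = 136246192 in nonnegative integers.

gcd(4205, 1296) = 1.
By Bézout, 4205·(-139) + 1296·(451) = 1.
One solution: (512, 103467).
General: x = 512 + 1296t, y = 103467 - 4205t.
x ≥ 0 ⇒ t ≥ 0; y ≥ 0 ⇒ t ≤ 24. So t ∈ [0, 24]: 25 solutions.

25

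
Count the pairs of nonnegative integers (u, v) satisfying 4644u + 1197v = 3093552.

gcd(4644, 1197) = 9.
By Bézout, 4644·(-25) + 1197·(97) = 9.
One solution: (63, 2340).
General: u = 63 + 133t, v = 2340 - 516t.
u ≥ 0 ⇒ t ≥ 0; v ≥ 0 ⇒ t ≤ 4. So t ∈ [0, 4]: 5 solutions.

5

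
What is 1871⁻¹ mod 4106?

gcd(4106, 1871) = 1.
By Bézout, 1871*(-1771) + 4106*(807) = 1.
So 1871*-1771 ≡ 1 (mod 4106), and -1771 mod 4106 = 2335.

2335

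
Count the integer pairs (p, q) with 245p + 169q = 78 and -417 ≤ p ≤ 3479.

23

gcd(245, 169) = 1.
By Bézout, 245·(-20) + 169·(29) = 1.
Particular solution: (130, -188).
General solution: p = 130 + 169t, q = -188 - 245t for integer t.
-417 ≤ 130 + 169t ≤ 3479 gives t ∈ [-3, 19], which is 23 values.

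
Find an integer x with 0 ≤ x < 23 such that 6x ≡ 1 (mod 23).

gcd(23, 6):
  23 = 3·6 + 5
  6 = 1·5 + 1
  5 = 5·1
so gcd(23, 6) = 1.
Back-substitute for Bézout coefficients:
  1 = 6 - 1·5
  ... = 6·(4) + 23·(-1)
So 6·4 ≡ 1 (mod 23), and 4 mod 23 = 4.

4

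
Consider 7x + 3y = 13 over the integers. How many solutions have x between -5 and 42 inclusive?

gcd(7, 3) = 1  (7 = 2×3 + 1, 3 = 3×1).
Back-substituting, 7×(1) + 3×(-2) = 1.
Scale by 13: particular solution (13, -26); reduce x mod 3: (1, 2).
General solution: x = 1 + 3t, y = 2 - 7t for integer t.
-5 ≤ 1 + 3t ≤ 42 gives t ∈ [-2, 13], which is 16 values.

16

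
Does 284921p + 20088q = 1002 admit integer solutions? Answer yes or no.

no

gcd(284921, 20088):
  284921 = 14*20088 + 3689
  20088 = 5*3689 + 1643
  3689 = 2*1643 + 403
  1643 = 4*403 + 31
  403 = 13*31
so gcd(284921, 20088) = 31.
31 does not divide 1002 (remainder 10), so no integer solutions.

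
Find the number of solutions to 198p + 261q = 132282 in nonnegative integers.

gcd(261, 198) = 9.
By Bézout, 198*(4) + 261*(-3) = 9.
One solution: (9, 500).
General: p = 9 + 29t, q = 500 - 22t.
p ≥ 0 ⇒ t ≥ 0; q ≥ 0 ⇒ t ≤ 22. So t ∈ [0, 22]: 23 solutions.

23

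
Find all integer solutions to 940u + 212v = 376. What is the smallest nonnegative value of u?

11

gcd(940, 212) = 4.
4 divides 376, so solutions exist.
By Bézout, 940*(-23) + 212*(102) = 4.
Scale by 376/4 = 94: (u₀, v₀) = (-2162, 9588).
General solution: u = -2162 + 53t, v = 9588 - 235t for integer t.
u ≥ 0: smallest is -2162 mod 53 = 11 (at t = 41), with v = -47.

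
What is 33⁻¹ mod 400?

97

gcd(400, 33):
  400 = 12×33 + 4
  33 = 8×4 + 1
  4 = 4×1
so gcd(400, 33) = 1.
Back-substitute for Bézout coefficients:
  1 = 33 - 8×4
  ... = 33×(97) + 400×(-8)
So 33×97 ≡ 1 (mod 400), and 97 mod 400 = 97.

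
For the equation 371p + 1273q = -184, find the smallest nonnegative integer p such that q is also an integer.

449

gcd(1273, 371) = 1  (1273 = 3*371 + 160, 371 = 2*160 + 51, 160 = 3*51 + 7, 51 = 7*7 + 2, 7 = 3*2 + 1, 2 = 2*1).
1 divides -184, so solutions exist.
Back-substituting, 371*(-549) + 1273*(160) = 1.
Scale by -184/1 = -184: (p₀, q₀) = (101016, -29440).
General solution: p = 101016 + 1273t, q = -29440 - 371t for integer t.
p ≥ 0: smallest is 101016 mod 1273 = 449 (at t = -79), with q = -131.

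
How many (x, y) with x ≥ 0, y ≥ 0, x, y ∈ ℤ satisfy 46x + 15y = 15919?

gcd(46, 15):
  46 = 3×15 + 1
  15 = 15×1
so gcd(46, 15) = 1.
Back-substitute for Bézout coefficients:
  1 = 46 - 3×15
  ... = 46×(1) + 15×(-3)
Scale by 15919: one solution is (15919, -47757). Reduce x mod 15: (4, 1049).
General: x = 4 + 15t, y = 1049 - 46t.
x ≥ 0 ⇒ t ≥ 0; y ≥ 0 ⇒ t ≤ 22. So t ∈ [0, 22]: 23 solutions.

23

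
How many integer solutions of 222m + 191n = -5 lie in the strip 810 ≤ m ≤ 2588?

gcd(222, 191) = 1  (222 = 1×191 + 31, 191 = 6×31 + 5, 31 = 6×5 + 1, 5 = 5×1).
Back-substituting, 222×(37) + 191×(-43) = 1.
Scale by -5: particular solution (-185, 215); reduce m mod 191: (6, -7).
General solution: m = 6 + 191t, n = -7 - 222t for integer t.
810 ≤ 6 + 191t ≤ 2588 gives t ∈ [5, 13], which is 9 values.

9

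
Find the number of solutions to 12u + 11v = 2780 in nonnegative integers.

gcd(12, 11) = 1  (12 = 1×11 + 1, 11 = 11×1).
Back-substituting, 12×(1) + 11×(-1) = 1.
Scale by 2780: one solution is (2780, -2780). Reduce u mod 11: (8, 244).
General: u = 8 + 11t, v = 244 - 12t.
u ≥ 0 ⇒ t ≥ 0; v ≥ 0 ⇒ t ≤ 20. So t ∈ [0, 20]: 21 solutions.

21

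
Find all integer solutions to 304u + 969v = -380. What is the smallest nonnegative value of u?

37

gcd(969, 304) = 19.
19 divides -380, so solutions exist.
By Bézout, 304·(16) + 969·(-5) = 19.
Scale by -380/19 = -20: (u₀, v₀) = (-320, 100).
General solution: u = -320 + 51t, v = 100 - 16t for integer t.
u ≥ 0: smallest is -320 mod 51 = 37 (at t = 7), with v = -12.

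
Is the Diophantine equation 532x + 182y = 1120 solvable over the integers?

yes

gcd(532, 182):
  532 = 2·182 + 168
  182 = 1·168 + 14
  168 = 12·14
so gcd(532, 182) = 14.
14 divides 1120, so integer solutions exist.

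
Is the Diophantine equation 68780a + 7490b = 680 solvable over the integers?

yes

gcd(68780, 7490) = 10.
10 divides 680, so integer solutions exist.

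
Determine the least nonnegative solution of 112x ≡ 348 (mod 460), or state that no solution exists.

114

gcd(460, 112) = 4  (460 = 4×112 + 12, 112 = 9×12 + 4, 12 = 3×4).
4 divides 348, so solutions exist.
Back-substituting, 112×(37) + 460×(-9) = 4.
So 112×(37) ≡ 4 (mod 460); multiply by 87: x ≡ 3219 (mod 115).
Smallest nonnegative: x = 3219 mod 115 = 114.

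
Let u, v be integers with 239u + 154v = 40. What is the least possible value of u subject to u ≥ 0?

gcd(239, 154) = 1  (239 = 1·154 + 85, 154 = 1·85 + 69, 85 = 1·69 + 16, 69 = 4·16 + 5, 16 = 3·5 + 1, 5 = 5·1).
1 divides 40, so solutions exist.
Back-substituting, 239·(29) + 154·(-45) = 1.
Scale by 40/1 = 40: (u₀, v₀) = (1160, -1800).
General solution: u = 1160 + 154t, v = -1800 - 239t for integer t.
u ≥ 0: smallest is 1160 mod 154 = 82 (at t = -7), with v = -127.

82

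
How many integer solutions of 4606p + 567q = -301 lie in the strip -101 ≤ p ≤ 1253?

17

gcd(4606, 567) = 7.
By Bézout, 4606·(-8) + 567·(65) = 7.
Particular solution: (20, -163).
General solution: p = 20 + 81t, q = -163 - 658t for integer t.
-101 ≤ 20 + 81t ≤ 1253 gives t ∈ [-1, 15], which is 17 values.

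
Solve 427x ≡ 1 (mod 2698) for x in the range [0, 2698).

gcd(2698, 427) = 1  (2698 = 6×427 + 136, 427 = 3×136 + 19, 136 = 7×19 + 3, 19 = 6×3 + 1, 3 = 3×1).
Back-substituting, 427×(853) + 2698×(-135) = 1.
So 427×853 ≡ 1 (mod 2698), and 853 mod 2698 = 853.

853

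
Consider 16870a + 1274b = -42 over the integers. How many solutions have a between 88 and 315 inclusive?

gcd(16870, 1274):
  16870 = 13×1274 + 308
  1274 = 4×308 + 42
  308 = 7×42 + 14
  42 = 3×14
so gcd(16870, 1274) = 14.
Back-substitute for Bézout coefficients:
  14 = 308 - 7×42
  ... = 16870×(29) + 1274×(-384)
Scale by -3: particular solution (-87, 1152); reduce a mod 91: (4, -53).
General solution: a = 4 + 91t, b = -53 - 1205t for integer t.
88 ≤ 4 + 91t ≤ 315 gives t ∈ [1, 3], which is 3 values.

3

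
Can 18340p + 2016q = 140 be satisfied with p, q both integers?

yes

gcd(18340, 2016) = 28  (18340 = 9×2016 + 196, 2016 = 10×196 + 56, 196 = 3×56 + 28, 56 = 2×28).
28 divides 140, so integer solutions exist.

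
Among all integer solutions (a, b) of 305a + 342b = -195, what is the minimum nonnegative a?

33

gcd(342, 305):
  342 = 1×305 + 37
  305 = 8×37 + 9
  37 = 4×9 + 1
  9 = 9×1
so gcd(342, 305) = 1.
1 divides -195, so solutions exist.
Back-substitute for Bézout coefficients:
  1 = 37 - 4×9
  ... = 305×(-37) + 342×(33)
Scale by -195/1 = -195: (a₀, b₀) = (7215, -6435).
General solution: a = 7215 + 342t, b = -6435 - 305t for integer t.
a ≥ 0: smallest is 7215 mod 342 = 33 (at t = -21), with b = -30.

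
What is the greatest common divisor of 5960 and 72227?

gcd(72227, 5960) = 1  (72227 = 12×5960 + 707, 5960 = 8×707 + 304, 707 = 2×304 + 99, 304 = 3×99 + 7, 99 = 14×7 + 1, 7 = 7×1).

1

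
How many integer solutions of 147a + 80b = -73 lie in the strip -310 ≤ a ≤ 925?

gcd(147, 80) = 1  (147 = 1*80 + 67, 80 = 1*67 + 13, 67 = 5*13 + 2, 13 = 6*2 + 1, 2 = 2*1).
Back-substituting, 147*(-37) + 80*(68) = 1.
Scale by -73: particular solution (2701, -4964); reduce a mod 80: (61, -113).
General solution: a = 61 + 80t, b = -113 - 147t for integer t.
-310 ≤ 61 + 80t ≤ 925 gives t ∈ [-4, 10], which is 15 values.

15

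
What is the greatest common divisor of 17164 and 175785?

1

gcd(175785, 17164):
  175785 = 10×17164 + 4145
  17164 = 4×4145 + 584
  4145 = 7×584 + 57
  584 = 10×57 + 14
  57 = 4×14 + 1
  14 = 14×1
so gcd(175785, 17164) = 1.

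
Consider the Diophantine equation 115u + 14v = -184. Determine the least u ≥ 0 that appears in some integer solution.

gcd(115, 14) = 1.
1 divides -184, so solutions exist.
By Bézout, 115·(5) + 14·(-41) = 1.
Scale by -184/1 = -184: (u₀, v₀) = (-920, 7544).
General solution: u = -920 + 14t, v = 7544 - 115t for integer t.
u ≥ 0: smallest is -920 mod 14 = 4 (at t = 66), with v = -46.

4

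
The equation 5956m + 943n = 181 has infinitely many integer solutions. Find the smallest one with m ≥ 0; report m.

624

gcd(5956, 943):
  5956 = 6×943 + 298
  943 = 3×298 + 49
  298 = 6×49 + 4
  49 = 12×4 + 1
  4 = 4×1
so gcd(5956, 943) = 1.
1 divides 181, so solutions exist.
Back-substitute for Bézout coefficients:
  1 = 49 - 12×4
  ... = 5956×(-231) + 943×(1459)
Scale by 181/1 = 181: (m₀, n₀) = (-41811, 264079).
General solution: m = -41811 + 943t, n = 264079 - 5956t for integer t.
m ≥ 0: smallest is -41811 mod 943 = 624 (at t = 45), with n = -3941.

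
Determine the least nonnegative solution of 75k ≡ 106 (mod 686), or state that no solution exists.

38

gcd(686, 75):
  686 = 9×75 + 11
  75 = 6×11 + 9
  11 = 1×9 + 2
  9 = 4×2 + 1
  2 = 2×1
so gcd(686, 75) = 1.
1 divides 106, so solutions exist.
Back-substitute for Bézout coefficients:
  1 = 9 - 4×2
  ... = 75×(311) + 686×(-34)
So 75×(311) ≡ 1 (mod 686); multiply by 106: k ≡ 32966 (mod 686).
Smallest nonnegative: k = 32966 mod 686 = 38.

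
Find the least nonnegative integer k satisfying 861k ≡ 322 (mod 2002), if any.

12

gcd(2002, 861) = 7  (2002 = 2*861 + 280, 861 = 3*280 + 21, 280 = 13*21 + 7, 21 = 3*7).
7 divides 322, so solutions exist.
Back-substituting, 861*(-93) + 2002*(40) = 7.
So 861*(-93) ≡ 7 (mod 2002); multiply by 46: k ≡ -4278 (mod 286).
Smallest nonnegative: k = -4278 mod 286 = 12.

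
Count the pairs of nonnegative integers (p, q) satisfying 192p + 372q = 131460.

gcd(372, 192) = 12  (372 = 1·192 + 180, 192 = 1·180 + 12, 180 = 15·12).
Back-substituting, 192·(2) + 372·(-1) = 12.
Scale by 10955: one solution is (21910, -10955). Reduce p mod 31: (24, 341).
General: p = 24 + 31t, q = 341 - 16t.
p ≥ 0 ⇒ t ≥ 0; q ≥ 0 ⇒ t ≤ 21. So t ∈ [0, 21]: 22 solutions.

22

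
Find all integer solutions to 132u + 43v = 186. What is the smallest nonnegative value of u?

19

gcd(132, 43):
  132 = 3*43 + 3
  43 = 14*3 + 1
  3 = 3*1
so gcd(132, 43) = 1.
1 divides 186, so solutions exist.
Back-substitute for Bézout coefficients:
  1 = 43 - 14*3
  ... = 132*(-14) + 43*(43)
Scale by 186/1 = 186: (u₀, v₀) = (-2604, 7998).
General solution: u = -2604 + 43t, v = 7998 - 132t for integer t.
u ≥ 0: smallest is -2604 mod 43 = 19 (at t = 61), with v = -54.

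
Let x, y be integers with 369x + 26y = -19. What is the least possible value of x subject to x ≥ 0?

17

gcd(369, 26):
  369 = 14*26 + 5
  26 = 5*5 + 1
  5 = 5*1
so gcd(369, 26) = 1.
1 divides -19, so solutions exist.
Back-substitute for Bézout coefficients:
  1 = 26 - 5*5
  ... = 369*(-5) + 26*(71)
Scale by -19/1 = -19: (x₀, y₀) = (95, -1349).
General solution: x = 95 + 26t, y = -1349 - 369t for integer t.
x ≥ 0: smallest is 95 mod 26 = 17 (at t = -3), with y = -242.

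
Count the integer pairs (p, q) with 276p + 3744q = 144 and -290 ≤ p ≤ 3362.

gcd(3744, 276) = 12.
By Bézout, 276×(95) + 3744×(-7) = 12.
Particular solution: (204, -15).
General solution: p = 204 + 312t, q = -15 - 23t for integer t.
-290 ≤ 204 + 312t ≤ 3362 gives t ∈ [-1, 10], which is 12 values.

12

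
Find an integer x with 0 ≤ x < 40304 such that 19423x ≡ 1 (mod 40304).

gcd(40304, 19423) = 1.
By Bézout, 19423*(-3953) + 40304*(1905) = 1.
So 19423*-3953 ≡ 1 (mod 40304), and -3953 mod 40304 = 36351.

36351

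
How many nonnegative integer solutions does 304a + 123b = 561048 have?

15

gcd(304, 123):
  304 = 2×123 + 58
  123 = 2×58 + 7
  58 = 8×7 + 2
  7 = 3×2 + 1
  2 = 2×1
so gcd(304, 123) = 1.
Back-substitute for Bézout coefficients:
  1 = 7 - 3×2
  ... = 304×(-53) + 123×(131)
Scale by 561048: one solution is (-29735544, 73497288). Reduce a mod 123: (75, 4376).
General: a = 75 + 123t, b = 4376 - 304t.
a ≥ 0 ⇒ t ≥ 0; b ≥ 0 ⇒ t ≤ 14. So t ∈ [0, 14]: 15 solutions.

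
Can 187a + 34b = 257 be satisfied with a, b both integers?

no

gcd(187, 34) = 17  (187 = 5*34 + 17, 34 = 2*17).
17 does not divide 257 (remainder 2), so no integer solutions.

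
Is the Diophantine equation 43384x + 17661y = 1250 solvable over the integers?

no

gcd(43384, 17661):
  43384 = 2·17661 + 8062
  17661 = 2·8062 + 1537
  8062 = 5·1537 + 377
  1537 = 4·377 + 29
  377 = 13·29
so gcd(43384, 17661) = 29.
29 does not divide 1250 (remainder 3), so no integer solutions.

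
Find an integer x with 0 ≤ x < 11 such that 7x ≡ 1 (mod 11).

8

gcd(11, 7) = 1  (11 = 1×7 + 4, 7 = 1×4 + 3, 4 = 1×3 + 1, 3 = 3×1).
Back-substituting, 7×(-3) + 11×(2) = 1.
So 7×-3 ≡ 1 (mod 11), and -3 mod 11 = 8.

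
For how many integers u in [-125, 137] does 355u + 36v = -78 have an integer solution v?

7

gcd(355, 36) = 1.
By Bézout, 355*(7) + 36*(-69) = 1.
Particular solution: (30, -298).
General solution: u = 30 + 36t, v = -298 - 355t for integer t.
-125 ≤ 30 + 36t ≤ 137 gives t ∈ [-4, 2], which is 7 values.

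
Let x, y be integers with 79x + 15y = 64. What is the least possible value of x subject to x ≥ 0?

gcd(79, 15):
  79 = 5×15 + 4
  15 = 3×4 + 3
  4 = 1×3 + 1
  3 = 3×1
so gcd(79, 15) = 1.
1 divides 64, so solutions exist.
Back-substitute for Bézout coefficients:
  1 = 4 - 1×3
  ... = 79×(4) + 15×(-21)
Scale by 64/1 = 64: (x₀, y₀) = (256, -1344).
General solution: x = 256 + 15t, y = -1344 - 79t for integer t.
x ≥ 0: smallest is 256 mod 15 = 1 (at t = -17), with y = -1.

1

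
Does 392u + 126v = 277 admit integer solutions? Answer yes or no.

no

gcd(392, 126) = 14  (392 = 3*126 + 14, 126 = 9*14).
14 does not divide 277 (remainder 11), so no integer solutions.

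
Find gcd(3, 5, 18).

gcd(5, 3) = 1  (5 = 1×3 + 2, 3 = 1×2 + 1, 2 = 2×1).
gcd(1, 18) = 1.

1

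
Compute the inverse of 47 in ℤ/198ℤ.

59

gcd(198, 47) = 1  (198 = 4*47 + 10, 47 = 4*10 + 7, 10 = 1*7 + 3, 7 = 2*3 + 1, 3 = 3*1).
Back-substituting, 47*(59) + 198*(-14) = 1.
So 47*59 ≡ 1 (mod 198), and 59 mod 198 = 59.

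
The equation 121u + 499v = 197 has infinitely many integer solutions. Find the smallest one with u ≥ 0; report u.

gcd(499, 121):
  499 = 4×121 + 15
  121 = 8×15 + 1
  15 = 15×1
so gcd(499, 121) = 1.
1 divides 197, so solutions exist.
Back-substitute for Bézout coefficients:
  1 = 121 - 8×15
  ... = 121×(33) + 499×(-8)
Scale by 197/1 = 197: (u₀, v₀) = (6501, -1576).
General solution: u = 6501 + 499t, v = -1576 - 121t for integer t.
u ≥ 0: smallest is 6501 mod 499 = 14 (at t = -13), with v = -3.

14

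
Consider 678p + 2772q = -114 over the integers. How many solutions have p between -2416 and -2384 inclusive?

0

gcd(2772, 678):
  2772 = 4×678 + 60
  678 = 11×60 + 18
  60 = 3×18 + 6
  18 = 3×6
so gcd(2772, 678) = 6.
Back-substitute for Bézout coefficients:
  6 = 60 - 3×18
  ... = 678×(-139) + 2772×(34)
Scale by -19: particular solution (2641, -646); reduce p mod 462: (331, -81).
General solution: p = 331 + 462t, q = -81 - 113t for integer t.
-2416 ≤ 331 + 462t ≤ -2384 gives t ∈ [-5, -6], which is 0 values.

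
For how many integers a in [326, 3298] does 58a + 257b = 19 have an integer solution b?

gcd(257, 58):
  257 = 4·58 + 25
  58 = 2·25 + 8
  25 = 3·8 + 1
  8 = 8·1
so gcd(257, 58) = 1.
Back-substitute for Bézout coefficients:
  1 = 25 - 3·8
  ... = 58·(-31) + 257·(7)
Scale by 19: particular solution (-589, 133); reduce a mod 257: (182, -41).
General solution: a = 182 + 257t, b = -41 - 58t for integer t.
326 ≤ 182 + 257t ≤ 3298 gives t ∈ [1, 12], which is 12 values.

12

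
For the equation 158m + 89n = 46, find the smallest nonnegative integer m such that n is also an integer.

gcd(158, 89):
  158 = 1·89 + 69
  89 = 1·69 + 20
  69 = 3·20 + 9
  20 = 2·9 + 2
  9 = 4·2 + 1
  2 = 2·1
so gcd(158, 89) = 1.
1 divides 46, so solutions exist.
Back-substitute for Bézout coefficients:
  1 = 9 - 4·2
  ... = 158·(40) + 89·(-71)
Scale by 46/1 = 46: (m₀, n₀) = (1840, -3266).
General solution: m = 1840 + 89t, n = -3266 - 158t for integer t.
m ≥ 0: smallest is 1840 mod 89 = 60 (at t = -20), with n = -106.

60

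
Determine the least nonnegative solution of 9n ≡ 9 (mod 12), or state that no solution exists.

1

gcd(12, 9):
  12 = 1·9 + 3
  9 = 3·3
so gcd(12, 9) = 3.
3 divides 9, so solutions exist.
Back-substitute for Bézout coefficients:
  3 = 12 - 1·9
  ... = 9·(-1) + 12·(1)
So 9·(-1) ≡ 3 (mod 12); multiply by 3: n ≡ -3 (mod 4).
Smallest nonnegative: n = -3 mod 4 = 1.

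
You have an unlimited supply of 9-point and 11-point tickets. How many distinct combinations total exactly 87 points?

Need nonnegative integers with 9j + 11k = 87.
gcd(9, 11) = 1, and 9·(5) + 11·(-4) = 1.
So (j₀, k₀) = (435, -348); general j = 435 + 11t, k = -348 - 9t.
j ≥ 0 ⇒ t ≥ -39; k ≥ 0 ⇒ t ≤ -39. That's 1 value of t.

1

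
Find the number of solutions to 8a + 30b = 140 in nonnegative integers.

gcd(30, 8):
  30 = 3×8 + 6
  8 = 1×6 + 2
  6 = 3×2
so gcd(30, 8) = 2.
Back-substitute for Bézout coefficients:
  2 = 8 - 1×6
  ... = 8×(4) + 30×(-1)
Scale by 70: one solution is (280, -70). Reduce a mod 15: (10, 2).
General: a = 10 + 15t, b = 2 - 4t.
a ≥ 0 ⇒ t ≥ 0; b ≥ 0 ⇒ t ≤ 0. So t ∈ [0, 0]: 1 solution.

1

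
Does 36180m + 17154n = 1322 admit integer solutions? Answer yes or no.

gcd(36180, 17154):
  36180 = 2×17154 + 1872
  17154 = 9×1872 + 306
  1872 = 6×306 + 36
  306 = 8×36 + 18
  36 = 2×18
so gcd(36180, 17154) = 18.
18 does not divide 1322 (remainder 8), so no integer solutions.

no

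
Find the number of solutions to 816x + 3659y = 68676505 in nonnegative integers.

23

gcd(3659, 816) = 1  (3659 = 4*816 + 395, 816 = 2*395 + 26, 395 = 15*26 + 5, 26 = 5*5 + 1, 5 = 5*1).
Back-substituting, 816*(704) + 3659*(-157) = 1.
Scale by 68676505: one solution is (48348259520, -10782211285). Reduce x mod 3659: (817, 18587).
General: x = 817 + 3659t, y = 18587 - 816t.
x ≥ 0 ⇒ t ≥ 0; y ≥ 0 ⇒ t ≤ 22. So t ∈ [0, 22]: 23 solutions.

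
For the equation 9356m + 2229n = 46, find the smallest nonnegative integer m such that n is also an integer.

gcd(9356, 2229):
  9356 = 4×2229 + 440
  2229 = 5×440 + 29
  440 = 15×29 + 5
  29 = 5×5 + 4
  5 = 1×4 + 1
  4 = 4×1
so gcd(9356, 2229) = 1.
1 divides 46, so solutions exist.
Back-substitute for Bézout coefficients:
  1 = 5 - 1×4
  ... = 9356×(461) + 2229×(-1935)
Scale by 46/1 = 46: (m₀, n₀) = (21206, -89010).
General solution: m = 21206 + 2229t, n = -89010 - 9356t for integer t.
m ≥ 0: smallest is 21206 mod 2229 = 1145 (at t = -9), with n = -4806.

1145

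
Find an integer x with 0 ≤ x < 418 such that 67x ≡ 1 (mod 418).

gcd(418, 67) = 1.
By Bézout, 67·(-131) + 418·(21) = 1.
So 67·-131 ≡ 1 (mod 418), and -131 mod 418 = 287.

287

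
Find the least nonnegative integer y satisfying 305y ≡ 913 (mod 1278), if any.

1193

gcd(1278, 305) = 1.
1 divides 913, so solutions exist.
By Bézout, 305·(-595) + 1278·(142) = 1.
So 305·(-595) ≡ 1 (mod 1278); multiply by 913: y ≡ -543235 (mod 1278).
Smallest nonnegative: y = -543235 mod 1278 = 1193.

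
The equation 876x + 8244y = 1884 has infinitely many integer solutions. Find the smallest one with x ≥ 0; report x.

gcd(8244, 876) = 12  (8244 = 9*876 + 360, 876 = 2*360 + 156, 360 = 2*156 + 48, 156 = 3*48 + 12, 48 = 4*12).
12 divides 1884, so solutions exist.
Back-substituting, 876*(160) + 8244*(-17) = 12.
Scale by 1884/12 = 157: (x₀, y₀) = (25120, -2669).
General solution: x = 25120 + 687t, y = -2669 - 73t for integer t.
x ≥ 0: smallest is 25120 mod 687 = 388 (at t = -36), with y = -41.

388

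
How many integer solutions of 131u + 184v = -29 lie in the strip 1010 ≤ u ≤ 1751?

4

gcd(184, 131) = 1.
By Bézout, 131*(59) + 184*(-42) = 1.
Particular solution: (129, -92).
General solution: u = 129 + 184t, v = -92 - 131t for integer t.
1010 ≤ 129 + 184t ≤ 1751 gives t ∈ [5, 8], which is 4 values.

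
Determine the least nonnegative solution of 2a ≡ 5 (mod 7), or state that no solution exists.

6

gcd(7, 2) = 1.
1 divides 5, so solutions exist.
By Bézout, 2·(-3) + 7·(1) = 1.
So 2·(-3) ≡ 1 (mod 7); multiply by 5: a ≡ -15 (mod 7).
Smallest nonnegative: a = -15 mod 7 = 6.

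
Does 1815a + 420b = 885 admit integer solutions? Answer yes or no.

yes

gcd(1815, 420):
  1815 = 4*420 + 135
  420 = 3*135 + 15
  135 = 9*15
so gcd(1815, 420) = 15.
15 divides 885, so integer solutions exist.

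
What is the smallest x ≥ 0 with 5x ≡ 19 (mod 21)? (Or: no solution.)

8

gcd(21, 5) = 1  (21 = 4*5 + 1, 5 = 5*1).
1 divides 19, so solutions exist.
Back-substituting, 5*(-4) + 21*(1) = 1.
So 5*(-4) ≡ 1 (mod 21); multiply by 19: x ≡ -76 (mod 21).
Smallest nonnegative: x = -76 mod 21 = 8.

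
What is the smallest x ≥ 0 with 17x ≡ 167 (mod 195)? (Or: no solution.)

136

gcd(195, 17):
  195 = 11×17 + 8
  17 = 2×8 + 1
  8 = 8×1
so gcd(195, 17) = 1.
1 divides 167, so solutions exist.
Back-substitute for Bézout coefficients:
  1 = 17 - 2×8
  ... = 17×(23) + 195×(-2)
So 17×(23) ≡ 1 (mod 195); multiply by 167: x ≡ 3841 (mod 195).
Smallest nonnegative: x = 3841 mod 195 = 136.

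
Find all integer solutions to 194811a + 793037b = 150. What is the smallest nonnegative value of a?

64970

gcd(793037, 194811):
  793037 = 4·194811 + 13793
  194811 = 14·13793 + 1709
  13793 = 8·1709 + 121
  1709 = 14·121 + 15
  121 = 8·15 + 1
  15 = 15·1
so gcd(793037, 194811) = 1.
1 divides 150, so solutions exist.
Back-substitute for Bézout coefficients:
  1 = 121 - 8·15
  ... = 194811·(-52436) + 793037·(12881)
Scale by 150/1 = 150: (a₀, b₀) = (-7865400, 1932150).
General solution: a = -7865400 + 793037t, b = 1932150 - 194811t for integer t.
a ≥ 0: smallest is -7865400 mod 793037 = 64970 (at t = 10), with b = -15960.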